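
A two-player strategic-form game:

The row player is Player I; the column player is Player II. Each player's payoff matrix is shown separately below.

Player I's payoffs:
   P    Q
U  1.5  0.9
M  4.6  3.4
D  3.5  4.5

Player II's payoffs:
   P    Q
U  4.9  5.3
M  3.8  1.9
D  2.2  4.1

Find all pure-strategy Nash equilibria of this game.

The pure Nash equilibria are (M, P) and (D, Q).

Player I against P: payoffs 1.5, 4.6, 3.5 → best response M.
Player I against Q: payoffs 0.9, 3.4, 4.5 → best response D.
Player II against U: payoffs 4.9, 5.3 → best response Q.
Player II against M: payoffs 3.8, 1.9 → best response P.
Player II against D: payoffs 2.2, 4.1 → best response Q.
Mutual best responses: (M, P); (D, Q).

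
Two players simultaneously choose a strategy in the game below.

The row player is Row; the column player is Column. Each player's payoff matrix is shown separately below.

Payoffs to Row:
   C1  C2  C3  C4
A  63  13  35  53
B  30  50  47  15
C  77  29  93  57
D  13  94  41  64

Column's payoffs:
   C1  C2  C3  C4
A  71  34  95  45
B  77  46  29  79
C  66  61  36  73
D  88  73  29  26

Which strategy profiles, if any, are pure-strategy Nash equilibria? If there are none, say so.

(A, C1): Row can switch to C (63 → 77). Not NE.
(A, C2): Row can switch to B (13 → 50). Not NE.
(A, C3): Row can switch to B (35 → 47). Not NE.
(A, C4): Row can switch to C (53 → 57). Not NE.
(B, C1): Row can switch to A (30 → 63). Not NE.
(B, C2): Row can switch to D (50 → 94). Not NE.
(B, C3): Row can switch to C (47 → 93). Not NE.
(B, C4): Row can switch to A (15 → 53). Not NE.
(C, C1): Column can switch to C4 (66 → 73). Not NE.
(C, C2): Row can switch to B (29 → 50). Not NE.
(C, C3): Column can switch to C1 (36 → 66). Not NE.
(C, C4): Row can switch to D (57 → 64). Not NE.
(The remaining 4 profiles each have a profitable deviation by the same check.)

This game has no pure Nash equilibrium.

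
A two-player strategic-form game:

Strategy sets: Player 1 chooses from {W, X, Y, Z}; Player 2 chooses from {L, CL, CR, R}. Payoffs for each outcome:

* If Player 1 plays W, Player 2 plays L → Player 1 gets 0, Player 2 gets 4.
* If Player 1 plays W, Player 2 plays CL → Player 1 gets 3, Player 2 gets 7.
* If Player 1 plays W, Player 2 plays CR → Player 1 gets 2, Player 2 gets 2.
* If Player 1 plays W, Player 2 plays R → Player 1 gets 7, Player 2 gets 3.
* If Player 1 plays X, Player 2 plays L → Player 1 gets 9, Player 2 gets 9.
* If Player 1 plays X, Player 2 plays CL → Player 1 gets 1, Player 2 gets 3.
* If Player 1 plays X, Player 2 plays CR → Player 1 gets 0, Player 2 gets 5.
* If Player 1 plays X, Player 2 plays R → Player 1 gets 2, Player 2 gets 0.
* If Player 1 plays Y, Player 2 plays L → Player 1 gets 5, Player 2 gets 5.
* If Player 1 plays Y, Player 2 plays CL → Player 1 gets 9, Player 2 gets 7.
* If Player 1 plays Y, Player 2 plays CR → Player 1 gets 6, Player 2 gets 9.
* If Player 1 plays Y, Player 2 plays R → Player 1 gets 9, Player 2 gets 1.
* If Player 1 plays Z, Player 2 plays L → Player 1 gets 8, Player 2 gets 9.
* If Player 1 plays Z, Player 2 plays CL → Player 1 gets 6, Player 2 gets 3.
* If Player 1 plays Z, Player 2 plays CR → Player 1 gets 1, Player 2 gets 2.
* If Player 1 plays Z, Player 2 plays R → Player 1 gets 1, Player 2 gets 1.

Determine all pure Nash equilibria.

(W, L): Player 1 can switch to X (0 → 9). Not NE.
(W, CL): Player 1 can switch to Y (3 → 9). Not NE.
(W, CR): Player 1 can switch to Y (2 → 6). Not NE.
(W, R): Player 1 can switch to Y (7 → 9). Not NE.
(X, L): Player 1 gets 9, best alternative 8; Player 2 gets 9, best alternative 5. No profitable deviation — NE.
(X, CL): Player 1 can switch to W (1 → 3). Not NE.
(X, CR): Player 1 can switch to W (0 → 2). Not NE.
(X, R): Player 1 can switch to W (2 → 7). Not NE.
(Y, L): Player 1 can switch to X (5 → 9). Not NE.
(Y, CR): Player 1 gets 6, best alternative 2; Player 2 gets 9, best alternative 7. No profitable deviation — NE.
(The remaining 6 profiles each have a profitable deviation by the same check.)

(X, L) and (Y, CR)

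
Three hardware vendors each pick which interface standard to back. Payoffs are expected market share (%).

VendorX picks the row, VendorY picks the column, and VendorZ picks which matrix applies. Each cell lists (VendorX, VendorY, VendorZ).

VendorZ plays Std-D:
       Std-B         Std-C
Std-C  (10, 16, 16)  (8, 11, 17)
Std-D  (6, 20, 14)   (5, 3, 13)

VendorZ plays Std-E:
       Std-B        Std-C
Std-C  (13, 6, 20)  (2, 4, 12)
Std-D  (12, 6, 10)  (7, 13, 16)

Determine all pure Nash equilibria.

VendorX against (Std-B, Std-D): payoffs 10, 6 → best response Std-C.
VendorX against (Std-B, Std-E): payoffs 13, 12 → best response Std-C.
VendorX against (Std-C, Std-D): payoffs 8, 5 → best response Std-C.
VendorX against (Std-C, Std-E): payoffs 2, 7 → best response Std-D.
VendorY against (Std-C, Std-D): payoffs 16, 11 → best response Std-B.
VendorY against (Std-C, Std-E): payoffs 6, 4 → best response Std-B.
VendorY against (Std-D, Std-D): payoffs 20, 3 → best response Std-B.
VendorY against (Std-D, Std-E): payoffs 6, 13 → best response Std-C.
VendorZ against (Std-C, Std-B): payoffs 16, 20 → best response Std-E.
VendorZ against (Std-C, Std-C): payoffs 17, 12 → best response Std-D.
VendorZ against (Std-D, Std-B): payoffs 14, 10 → best response Std-D.
VendorZ against (Std-D, Std-C): payoffs 13, 16 → best response Std-E.
Mutual best responses: (Std-C, Std-B, Std-E); (Std-D, Std-C, Std-E).

The pure Nash equilibria are (Std-C, Std-B, Std-E); (Std-D, Std-C, Std-E).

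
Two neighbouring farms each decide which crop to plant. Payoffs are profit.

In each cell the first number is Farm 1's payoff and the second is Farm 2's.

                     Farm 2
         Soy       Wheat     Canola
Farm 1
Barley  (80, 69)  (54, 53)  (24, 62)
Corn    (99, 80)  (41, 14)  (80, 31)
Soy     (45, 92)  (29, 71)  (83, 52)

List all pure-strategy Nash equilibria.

Farm 1 against Soy: payoffs 80, 99, 45 → best response Corn.
Farm 1 against Wheat: payoffs 54, 41, 29 → best response Barley.
Farm 1 against Canola: payoffs 24, 80, 83 → best response Soy.
Farm 2 against Barley: payoffs 69, 53, 62 → best response Soy.
Farm 2 against Corn: payoffs 80, 14, 31 → best response Soy.
Farm 2 against Soy: payoffs 92, 71, 52 → best response Soy.
Mutual best responses: (Corn, Soy).

The unique pure-strategy Nash equilibrium is (Corn, Soy).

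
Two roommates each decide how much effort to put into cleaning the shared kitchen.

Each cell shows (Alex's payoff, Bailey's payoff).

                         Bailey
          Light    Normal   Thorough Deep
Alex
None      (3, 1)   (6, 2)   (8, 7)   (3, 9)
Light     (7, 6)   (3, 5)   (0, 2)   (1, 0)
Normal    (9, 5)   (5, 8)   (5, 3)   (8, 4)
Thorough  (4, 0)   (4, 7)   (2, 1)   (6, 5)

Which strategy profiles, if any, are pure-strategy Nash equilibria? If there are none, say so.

For each player, find the best response to each opponent profile; mutual best responses are the pure NE.
Alex against Light: payoffs 3, 7, 9, 4 → best response Normal.
Alex against Normal: payoffs 6, 3, 5, 4 → best response None.
Alex against Thorough: payoffs 8, 0, 5, 2 → best response None.
Alex against Deep: payoffs 3, 1, 8, 6 → best response Normal.
Bailey against None: payoffs 1, 2, 7, 9 → best response Deep.
Bailey against Light: payoffs 6, 5, 2, 0 → best response Light.
Bailey against Normal: payoffs 5, 8, 3, 4 → best response Normal.
Bailey against Thorough: payoffs 0, 7, 1, 5 → best response Normal.
No profile is a mutual best response for all players.

none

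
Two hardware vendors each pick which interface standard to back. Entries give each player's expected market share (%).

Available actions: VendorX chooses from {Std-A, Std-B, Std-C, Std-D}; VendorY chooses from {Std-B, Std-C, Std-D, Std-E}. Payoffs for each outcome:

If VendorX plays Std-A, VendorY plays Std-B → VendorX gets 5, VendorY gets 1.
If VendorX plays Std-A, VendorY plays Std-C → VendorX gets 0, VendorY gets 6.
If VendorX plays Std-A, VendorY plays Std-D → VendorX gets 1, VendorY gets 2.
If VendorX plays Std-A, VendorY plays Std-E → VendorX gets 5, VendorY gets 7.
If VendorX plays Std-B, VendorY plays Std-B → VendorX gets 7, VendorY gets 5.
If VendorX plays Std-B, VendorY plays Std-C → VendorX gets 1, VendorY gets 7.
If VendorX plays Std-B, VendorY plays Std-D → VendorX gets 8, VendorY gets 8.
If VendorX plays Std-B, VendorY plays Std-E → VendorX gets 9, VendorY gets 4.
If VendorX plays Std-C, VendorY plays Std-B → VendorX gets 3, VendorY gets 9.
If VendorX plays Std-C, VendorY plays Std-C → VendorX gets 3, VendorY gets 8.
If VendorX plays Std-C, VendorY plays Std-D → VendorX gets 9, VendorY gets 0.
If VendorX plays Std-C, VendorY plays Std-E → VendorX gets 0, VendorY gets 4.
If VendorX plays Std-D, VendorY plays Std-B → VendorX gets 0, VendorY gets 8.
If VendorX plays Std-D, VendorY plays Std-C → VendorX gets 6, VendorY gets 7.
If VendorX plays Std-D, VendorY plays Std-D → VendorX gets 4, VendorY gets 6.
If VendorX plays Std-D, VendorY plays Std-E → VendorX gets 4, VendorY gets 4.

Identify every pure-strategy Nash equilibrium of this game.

No pure-strategy Nash equilibrium.

VendorX against Std-B: payoffs 5, 7, 3, 0 → best response Std-B.
VendorX against Std-C: payoffs 0, 1, 3, 6 → best response Std-D.
VendorX against Std-D: payoffs 1, 8, 9, 4 → best response Std-C.
VendorX against Std-E: payoffs 5, 9, 0, 4 → best response Std-B.
VendorY against Std-A: payoffs 1, 6, 2, 7 → best response Std-E.
VendorY against Std-B: payoffs 5, 7, 8, 4 → best response Std-D.
VendorY against Std-C: payoffs 9, 8, 0, 4 → best response Std-B.
VendorY against Std-D: payoffs 8, 7, 6, 4 → best response Std-B.
No profile is a mutual best response for all players.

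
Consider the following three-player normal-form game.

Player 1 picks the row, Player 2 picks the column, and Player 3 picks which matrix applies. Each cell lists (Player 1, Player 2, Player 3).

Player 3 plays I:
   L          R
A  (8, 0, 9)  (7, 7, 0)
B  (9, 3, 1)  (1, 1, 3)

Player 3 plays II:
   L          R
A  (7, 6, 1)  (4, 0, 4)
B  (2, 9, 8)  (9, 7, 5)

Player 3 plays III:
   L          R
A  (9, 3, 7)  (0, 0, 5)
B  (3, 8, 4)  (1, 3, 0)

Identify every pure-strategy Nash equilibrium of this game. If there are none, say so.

Mark each player's best response to every combination of opponents' strategies; a profile where every player is best-responding is a pure Nash equilibrium.
Player 1 against (L, I): payoffs 8, 9 → best response B.
Player 1 against (L, II): payoffs 7, 2 → best response A.
Player 1 against (L, III): payoffs 9, 3 → best response A.
Player 1 against (R, I): payoffs 7, 1 → best response A.
Player 1 against (R, II): payoffs 4, 9 → best response B.
Player 1 against (R, III): payoffs 0, 1 → best response B.
Player 2 against (A, I): payoffs 0, 7 → best response R.
Player 2 against (A, II): payoffs 6, 0 → best response L.
Player 2 against (A, III): payoffs 3, 0 → best response L.
Player 2 against (B, I): payoffs 3, 1 → best response L.
Player 2 against (B, II): payoffs 9, 7 → best response L.
Player 2 against (B, III): payoffs 8, 3 → best response L.
Player 3 against (A, L): payoffs 9, 1, 7 → best response I.
Player 3 against (A, R): payoffs 0, 4, 5 → best response III.
Player 3 against (B, L): payoffs 1, 8, 4 → best response II.
Player 3 against (B, R): payoffs 3, 5, 0 → best response II.
No profile is a mutual best response for all players.

No pure-strategy Nash equilibrium.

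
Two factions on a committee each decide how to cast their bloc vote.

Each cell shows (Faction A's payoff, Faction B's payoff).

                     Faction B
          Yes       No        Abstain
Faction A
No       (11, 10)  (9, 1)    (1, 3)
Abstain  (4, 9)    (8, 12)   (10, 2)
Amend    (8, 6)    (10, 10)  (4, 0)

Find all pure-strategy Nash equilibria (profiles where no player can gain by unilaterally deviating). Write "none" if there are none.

(No, Yes): Faction A gets 11, best alternative 8; Faction B gets 10, best alternative 3. No profitable deviation — NE.
(No, No): Faction A can switch to Amend (9 → 10). Not NE.
(No, Abstain): Faction A can switch to Abstain (1 → 10). Not NE.
(Abstain, Yes): Faction A can switch to No (4 → 11). Not NE.
(Abstain, No): Faction A can switch to No (8 → 9). Not NE.
(Abstain, Abstain): Faction B can switch to Yes (2 → 9). Not NE.
(Amend, Yes): Faction A can switch to No (8 → 11). Not NE.
(Amend, No): Faction A gets 10, best alternative 9; Faction B gets 10, best alternative 6. No profitable deviation — NE.
(Amend, Abstain): Faction A can switch to Abstain (4 → 10). Not NE.

The pure Nash equilibria are (No, Yes) and (Amend, No).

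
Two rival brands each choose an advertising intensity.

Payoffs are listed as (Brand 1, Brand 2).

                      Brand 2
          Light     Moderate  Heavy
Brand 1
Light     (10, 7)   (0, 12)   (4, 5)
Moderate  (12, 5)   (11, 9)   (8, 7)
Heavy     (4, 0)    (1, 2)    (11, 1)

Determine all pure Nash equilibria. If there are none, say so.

(Light, Light): Brand 1 can switch to Moderate (10 → 12). Not NE.
(Light, Moderate): Brand 1 can switch to Moderate (0 → 11). Not NE.
(Light, Heavy): Brand 1 can switch to Moderate (4 → 8). Not NE.
(Moderate, Light): Brand 2 can switch to Moderate (5 → 9). Not NE.
(Moderate, Moderate): Brand 1 gets 11, best alternative 1; Brand 2 gets 9, best alternative 7. No profitable deviation — NE.
(Moderate, Heavy): Brand 1 can switch to Heavy (8 → 11). Not NE.
(Heavy, Light): Brand 1 can switch to Light (4 → 10). Not NE.
(Heavy, Moderate): Brand 1 can switch to Moderate (1 → 11). Not NE.
(Heavy, Heavy): Brand 2 can switch to Moderate (1 → 2). Not NE.

(Moderate, Moderate)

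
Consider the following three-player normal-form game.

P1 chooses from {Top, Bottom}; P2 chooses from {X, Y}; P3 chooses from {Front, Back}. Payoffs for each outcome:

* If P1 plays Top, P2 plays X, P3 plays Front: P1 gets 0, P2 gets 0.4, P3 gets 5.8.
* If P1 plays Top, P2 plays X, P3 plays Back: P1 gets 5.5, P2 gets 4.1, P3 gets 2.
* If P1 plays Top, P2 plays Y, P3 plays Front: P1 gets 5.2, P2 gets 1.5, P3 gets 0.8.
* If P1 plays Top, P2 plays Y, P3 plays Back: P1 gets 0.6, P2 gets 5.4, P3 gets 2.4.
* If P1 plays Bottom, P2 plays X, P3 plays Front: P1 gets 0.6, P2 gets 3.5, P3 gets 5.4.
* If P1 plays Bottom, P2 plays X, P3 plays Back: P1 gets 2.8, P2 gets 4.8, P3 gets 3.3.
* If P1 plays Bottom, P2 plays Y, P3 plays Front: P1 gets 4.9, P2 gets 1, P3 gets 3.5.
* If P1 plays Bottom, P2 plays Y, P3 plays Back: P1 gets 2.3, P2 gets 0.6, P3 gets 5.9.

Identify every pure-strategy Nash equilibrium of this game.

The unique pure-strategy Nash equilibrium is (Bottom, X, Front).

Check each profile: it is a Nash equilibrium iff no player can strictly gain by switching unilaterally.
(Top, X, Front): P1 can switch to Bottom (0 → 0.6). Not NE.
(Top, X, Back): P2 can switch to Y (4.1 → 5.4). Not NE.
(Top, Y, Front): P3 can switch to Back (0.8 → 2.4). Not NE.
(Top, Y, Back): P1 can switch to Bottom (0.6 → 2.3). Not NE.
(Bottom, X, Front): P1 gets 0.6, best alternative 0; P2 gets 3.5, best alternative 1; P3 gets 5.4, best alternative 3.3. No profitable deviation — NE.
(Bottom, X, Back): P1 can switch to Top (2.8 → 5.5). Not NE.
(Bottom, Y, Front): P1 can switch to Top (4.9 → 5.2). Not NE.
(Bottom, Y, Back): P2 can switch to X (0.6 → 4.8). Not NE.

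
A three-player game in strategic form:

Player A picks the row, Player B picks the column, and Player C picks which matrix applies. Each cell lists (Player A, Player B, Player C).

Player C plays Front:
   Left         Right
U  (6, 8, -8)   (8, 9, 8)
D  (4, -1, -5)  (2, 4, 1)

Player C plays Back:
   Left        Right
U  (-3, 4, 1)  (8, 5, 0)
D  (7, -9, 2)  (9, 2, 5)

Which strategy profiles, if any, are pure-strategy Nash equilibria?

Pure-strategy Nash equilibria: (U, Right, Front) and (D, Right, Back)

(U, Left, Front): Player B can switch to Right (8 → 9). Not NE.
(U, Left, Back): Player A can switch to D (-3 → 7). Not NE.
(U, Right, Front): Player A gets 8, best alternative 2; Player B gets 9, best alternative 8; Player C gets 8, best alternative 0. No profitable deviation — NE.
(U, Right, Back): Player A can switch to D (8 → 9). Not NE.
(D, Left, Front): Player A can switch to U (4 → 6). Not NE.
(D, Left, Back): Player B can switch to Right (-9 → 2). Not NE.
(D, Right, Front): Player A can switch to U (2 → 8). Not NE.
(D, Right, Back): Player A gets 9, best alternative 8; Player B gets 2, best alternative -9; Player C gets 5, best alternative 1. No profitable deviation — NE.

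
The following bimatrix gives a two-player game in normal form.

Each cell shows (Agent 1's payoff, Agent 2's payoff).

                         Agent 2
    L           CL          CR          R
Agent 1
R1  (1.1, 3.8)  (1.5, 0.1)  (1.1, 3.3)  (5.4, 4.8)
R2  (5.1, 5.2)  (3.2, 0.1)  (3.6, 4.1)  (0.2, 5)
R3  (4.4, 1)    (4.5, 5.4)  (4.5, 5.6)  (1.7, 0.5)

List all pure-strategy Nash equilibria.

Agent 1 against L: payoffs 1.1, 5.1, 4.4 → best response R2.
Agent 1 against CL: payoffs 1.5, 3.2, 4.5 → best response R3.
Agent 1 against CR: payoffs 1.1, 3.6, 4.5 → best response R3.
Agent 1 against R: payoffs 5.4, 0.2, 1.7 → best response R1.
Agent 2 against R1: payoffs 3.8, 0.1, 3.3, 4.8 → best response R.
Agent 2 against R2: payoffs 5.2, 0.1, 4.1, 5 → best response L.
Agent 2 against R3: payoffs 1, 5.4, 5.6, 0.5 → best response CR.
Mutual best responses: (R1, R); (R2, L); (R3, CR).

Pure-strategy Nash equilibria: (R1, R), (R2, L), (R3, CR)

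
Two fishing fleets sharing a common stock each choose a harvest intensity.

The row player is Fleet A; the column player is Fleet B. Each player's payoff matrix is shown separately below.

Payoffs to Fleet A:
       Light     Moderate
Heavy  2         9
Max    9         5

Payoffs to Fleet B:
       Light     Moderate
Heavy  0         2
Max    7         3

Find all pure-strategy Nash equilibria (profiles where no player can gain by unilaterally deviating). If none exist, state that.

(Heavy, Light): Fleet A can switch to Max (2 → 9). Not NE.
(Heavy, Moderate): Fleet A gets 9, best alternative 5; Fleet B gets 2, best alternative 0. No profitable deviation — NE.
(Max, Light): Fleet A gets 9, best alternative 2; Fleet B gets 7, best alternative 3. No profitable deviation — NE.
(Max, Moderate): Fleet A can switch to Heavy (5 → 9). Not NE.

The pure Nash equilibria are (Heavy, Moderate) and (Max, Light).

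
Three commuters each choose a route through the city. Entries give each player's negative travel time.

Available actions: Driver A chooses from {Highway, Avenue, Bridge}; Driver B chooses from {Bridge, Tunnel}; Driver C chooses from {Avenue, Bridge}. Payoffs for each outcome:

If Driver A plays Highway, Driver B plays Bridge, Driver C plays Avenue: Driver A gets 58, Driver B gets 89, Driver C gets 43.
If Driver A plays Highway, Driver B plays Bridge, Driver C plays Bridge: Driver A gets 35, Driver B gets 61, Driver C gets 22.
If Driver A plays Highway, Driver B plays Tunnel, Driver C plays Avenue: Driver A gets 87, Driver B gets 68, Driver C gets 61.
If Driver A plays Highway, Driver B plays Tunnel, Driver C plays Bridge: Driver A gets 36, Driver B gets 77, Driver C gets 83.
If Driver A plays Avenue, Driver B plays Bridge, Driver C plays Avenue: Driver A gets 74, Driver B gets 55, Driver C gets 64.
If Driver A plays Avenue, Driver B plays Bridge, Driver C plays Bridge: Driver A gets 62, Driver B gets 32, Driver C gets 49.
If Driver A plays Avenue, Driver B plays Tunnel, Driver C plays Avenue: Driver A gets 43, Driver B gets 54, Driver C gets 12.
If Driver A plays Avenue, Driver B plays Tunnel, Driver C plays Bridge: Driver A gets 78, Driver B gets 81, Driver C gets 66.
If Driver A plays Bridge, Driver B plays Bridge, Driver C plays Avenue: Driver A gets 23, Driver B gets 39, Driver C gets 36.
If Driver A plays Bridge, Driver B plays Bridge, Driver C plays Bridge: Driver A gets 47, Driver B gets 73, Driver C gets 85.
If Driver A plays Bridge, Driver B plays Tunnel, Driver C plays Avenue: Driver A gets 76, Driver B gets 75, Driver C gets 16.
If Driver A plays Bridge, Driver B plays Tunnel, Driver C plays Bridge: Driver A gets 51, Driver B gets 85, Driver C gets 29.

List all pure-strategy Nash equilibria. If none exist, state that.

Pure-strategy Nash equilibria: (Avenue, Bridge, Avenue), (Avenue, Tunnel, Bridge)

Driver A against (Bridge, Avenue): payoffs 58, 74, 23 → best response Avenue.
Driver A against (Bridge, Bridge): payoffs 35, 62, 47 → best response Avenue.
Driver A against (Tunnel, Avenue): payoffs 87, 43, 76 → best response Highway.
Driver A against (Tunnel, Bridge): payoffs 36, 78, 51 → best response Avenue.
Driver B against (Highway, Avenue): payoffs 89, 68 → best response Bridge.
Driver B against (Highway, Bridge): payoffs 61, 77 → best response Tunnel.
Driver B against (Avenue, Avenue): payoffs 55, 54 → best response Bridge.
Driver B against (Avenue, Bridge): payoffs 32, 81 → best response Tunnel.
Driver B against (Bridge, Avenue): payoffs 39, 75 → best response Tunnel.
Driver B against (Bridge, Bridge): payoffs 73, 85 → best response Tunnel.
Driver C against (Highway, Bridge): payoffs 43, 22 → best response Avenue.
Driver C against (Highway, Tunnel): payoffs 61, 83 → best response Bridge.
Driver C against (Avenue, Bridge): payoffs 64, 49 → best response Avenue.
Driver C against (Avenue, Tunnel): payoffs 12, 66 → best response Bridge.
Driver C against (Bridge, Bridge): payoffs 36, 85 → best response Bridge.
Driver C against (Bridge, Tunnel): payoffs 16, 29 → best response Bridge.
Mutual best responses: (Avenue, Bridge, Avenue); (Avenue, Tunnel, Bridge).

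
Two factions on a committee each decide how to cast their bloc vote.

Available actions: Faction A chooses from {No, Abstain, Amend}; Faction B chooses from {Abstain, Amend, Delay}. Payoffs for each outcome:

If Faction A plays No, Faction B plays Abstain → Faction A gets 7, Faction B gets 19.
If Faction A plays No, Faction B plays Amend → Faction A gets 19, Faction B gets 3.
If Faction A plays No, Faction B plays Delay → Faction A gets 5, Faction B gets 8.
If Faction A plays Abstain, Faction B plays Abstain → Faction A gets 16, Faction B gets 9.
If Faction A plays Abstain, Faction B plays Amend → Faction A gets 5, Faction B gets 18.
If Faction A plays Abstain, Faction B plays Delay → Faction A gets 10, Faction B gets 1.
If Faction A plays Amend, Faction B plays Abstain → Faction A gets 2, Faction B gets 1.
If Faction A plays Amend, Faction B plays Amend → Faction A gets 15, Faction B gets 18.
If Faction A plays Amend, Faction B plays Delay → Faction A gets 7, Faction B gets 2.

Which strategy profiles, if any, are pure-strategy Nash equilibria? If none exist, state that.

No pure-strategy Nash equilibrium.

(No, Abstain): Faction A can switch to Abstain (7 → 16). Not NE.
(No, Amend): Faction B can switch to Abstain (3 → 19). Not NE.
(No, Delay): Faction A can switch to Abstain (5 → 10). Not NE.
(Abstain, Abstain): Faction B can switch to Amend (9 → 18). Not NE.
(Abstain, Amend): Faction A can switch to No (5 → 19). Not NE.
(Abstain, Delay): Faction B can switch to Abstain (1 → 9). Not NE.
(Amend, Abstain): Faction A can switch to No (2 → 7). Not NE.
(Amend, Amend): Faction A can switch to No (15 → 19). Not NE.
(Amend, Delay): Faction A can switch to Abstain (7 → 10). Not NE.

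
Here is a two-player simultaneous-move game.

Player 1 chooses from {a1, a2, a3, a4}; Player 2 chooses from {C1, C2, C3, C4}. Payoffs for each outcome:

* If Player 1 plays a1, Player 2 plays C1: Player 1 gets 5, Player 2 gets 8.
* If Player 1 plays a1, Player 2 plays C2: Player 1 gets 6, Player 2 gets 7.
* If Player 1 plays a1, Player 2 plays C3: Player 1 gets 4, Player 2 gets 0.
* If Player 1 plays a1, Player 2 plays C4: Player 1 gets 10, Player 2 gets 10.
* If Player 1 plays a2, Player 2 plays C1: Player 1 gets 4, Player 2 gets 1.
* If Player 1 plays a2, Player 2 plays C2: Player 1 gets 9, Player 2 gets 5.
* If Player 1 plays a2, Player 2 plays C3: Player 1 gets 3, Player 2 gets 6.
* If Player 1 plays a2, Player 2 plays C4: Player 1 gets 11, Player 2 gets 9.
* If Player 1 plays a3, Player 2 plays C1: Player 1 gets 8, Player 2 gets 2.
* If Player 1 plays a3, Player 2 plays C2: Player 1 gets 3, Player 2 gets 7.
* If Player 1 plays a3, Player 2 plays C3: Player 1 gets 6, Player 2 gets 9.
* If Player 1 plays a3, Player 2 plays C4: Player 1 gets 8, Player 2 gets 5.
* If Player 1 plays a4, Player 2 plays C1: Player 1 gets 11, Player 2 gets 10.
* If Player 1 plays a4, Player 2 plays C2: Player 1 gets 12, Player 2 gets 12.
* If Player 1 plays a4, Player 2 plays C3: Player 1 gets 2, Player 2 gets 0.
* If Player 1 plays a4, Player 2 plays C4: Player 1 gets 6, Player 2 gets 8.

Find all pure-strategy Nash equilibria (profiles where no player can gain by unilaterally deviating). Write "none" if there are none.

Player 1 against C1: payoffs 5, 4, 8, 11 → best response a4.
Player 1 against C2: payoffs 6, 9, 3, 12 → best response a4.
Player 1 against C3: payoffs 4, 3, 6, 2 → best response a3.
Player 1 against C4: payoffs 10, 11, 8, 6 → best response a2.
Player 2 against a1: payoffs 8, 7, 0, 10 → best response C4.
Player 2 against a2: payoffs 1, 5, 6, 9 → best response C4.
Player 2 against a3: payoffs 2, 7, 9, 5 → best response C3.
Player 2 against a4: payoffs 10, 12, 0, 8 → best response C2.
Mutual best responses: (a2, C4); (a3, C3); (a4, C2).

(a2, C4); (a3, C3); (a4, C2)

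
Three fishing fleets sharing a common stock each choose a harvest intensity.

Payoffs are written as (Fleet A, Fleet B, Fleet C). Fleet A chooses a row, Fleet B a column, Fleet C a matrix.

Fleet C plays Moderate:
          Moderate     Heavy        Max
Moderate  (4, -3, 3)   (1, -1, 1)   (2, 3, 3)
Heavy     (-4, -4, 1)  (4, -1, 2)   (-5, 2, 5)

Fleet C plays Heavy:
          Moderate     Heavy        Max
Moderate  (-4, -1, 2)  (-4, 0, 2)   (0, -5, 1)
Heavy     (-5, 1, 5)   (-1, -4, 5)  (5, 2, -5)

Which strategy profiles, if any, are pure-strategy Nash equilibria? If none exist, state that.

For each player, find the best response to each opponent profile; mutual best responses are the pure NE.
Fleet A against (Moderate, Moderate): payoffs 4, -4 → best response Moderate.
Fleet A against (Moderate, Heavy): payoffs -4, -5 → best response Moderate.
Fleet A against (Heavy, Moderate): payoffs 1, 4 → best response Heavy.
Fleet A against (Heavy, Heavy): payoffs -4, -1 → best response Heavy.
Fleet A against (Max, Moderate): payoffs 2, -5 → best response Moderate.
Fleet A against (Max, Heavy): payoffs 0, 5 → best response Heavy.
Fleet B against (Moderate, Moderate): payoffs -3, -1, 3 → best response Max.
Fleet B against (Moderate, Heavy): payoffs -1, 0, -5 → best response Heavy.
Fleet B against (Heavy, Moderate): payoffs -4, -1, 2 → best response Max.
Fleet B against (Heavy, Heavy): payoffs 1, -4, 2 → best response Max.
Fleet C against (Moderate, Moderate): payoffs 3, 2 → best response Moderate.
Fleet C against (Moderate, Heavy): payoffs 1, 2 → best response Heavy.
Fleet C against (Moderate, Max): payoffs 3, 1 → best response Moderate.
Fleet C against (Heavy, Moderate): payoffs 1, 5 → best response Heavy.
Fleet C against (Heavy, Heavy): payoffs 2, 5 → best response Heavy.
Fleet C against (Heavy, Max): payoffs 5, -5 → best response Moderate.
Mutual best responses: (Moderate, Max, Moderate).

The unique pure-strategy Nash equilibrium is (Moderate, Max, Moderate).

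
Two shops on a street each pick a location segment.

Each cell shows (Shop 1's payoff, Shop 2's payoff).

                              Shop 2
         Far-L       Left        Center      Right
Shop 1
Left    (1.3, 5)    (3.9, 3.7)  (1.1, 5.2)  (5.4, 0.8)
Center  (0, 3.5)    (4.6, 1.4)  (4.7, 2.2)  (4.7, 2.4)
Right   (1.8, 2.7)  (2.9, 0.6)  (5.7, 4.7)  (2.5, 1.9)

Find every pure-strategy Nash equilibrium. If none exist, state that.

Pure NE: (Right, Center)

Shop 1 against Far-L: payoffs 1.3, 0, 1.8 → best response Right.
Shop 1 against Left: payoffs 3.9, 4.6, 2.9 → best response Center.
Shop 1 against Center: payoffs 1.1, 4.7, 5.7 → best response Right.
Shop 1 against Right: payoffs 5.4, 4.7, 2.5 → best response Left.
Shop 2 against Left: payoffs 5, 3.7, 5.2, 0.8 → best response Center.
Shop 2 against Center: payoffs 3.5, 1.4, 2.2, 2.4 → best response Far-L.
Shop 2 against Right: payoffs 2.7, 0.6, 4.7, 1.9 → best response Center.
Mutual best responses: (Right, Center).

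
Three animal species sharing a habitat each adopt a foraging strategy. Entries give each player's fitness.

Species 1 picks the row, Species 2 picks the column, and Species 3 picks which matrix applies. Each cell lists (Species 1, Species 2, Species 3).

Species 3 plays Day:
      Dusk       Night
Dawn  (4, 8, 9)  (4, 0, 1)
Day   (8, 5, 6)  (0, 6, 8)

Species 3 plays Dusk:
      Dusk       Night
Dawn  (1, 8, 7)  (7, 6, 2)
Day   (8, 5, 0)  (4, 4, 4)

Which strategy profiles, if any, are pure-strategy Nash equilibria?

(Dawn, Dusk, Day): Species 1 can switch to Day (4 → 8). Not NE.
(Dawn, Dusk, Dusk): Species 1 can switch to Day (1 → 8). Not NE.
(Dawn, Night, Day): Species 2 can switch to Dusk (0 → 8). Not NE.
(Dawn, Night, Dusk): Species 2 can switch to Dusk (6 → 8). Not NE.
(Day, Dusk, Day): Species 2 can switch to Night (5 → 6). Not NE.
(Day, Dusk, Dusk): Species 3 can switch to Day (0 → 6). Not NE.
(Day, Night, Day): Species 1 can switch to Dawn (0 → 4). Not NE.
(Day, Night, Dusk): Species 1 can switch to Dawn (4 → 7). Not NE.

This game has no pure Nash equilibrium.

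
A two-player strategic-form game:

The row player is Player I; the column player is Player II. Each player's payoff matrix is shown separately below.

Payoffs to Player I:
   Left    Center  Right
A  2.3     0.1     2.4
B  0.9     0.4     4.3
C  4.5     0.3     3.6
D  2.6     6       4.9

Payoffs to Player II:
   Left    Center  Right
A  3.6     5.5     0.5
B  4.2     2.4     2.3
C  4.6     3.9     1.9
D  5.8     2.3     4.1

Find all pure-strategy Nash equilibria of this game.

Pure NE: (C, Left)

Player I against Left: payoffs 2.3, 0.9, 4.5, 2.6 → best response C.
Player I against Center: payoffs 0.1, 0.4, 0.3, 6 → best response D.
Player I against Right: payoffs 2.4, 4.3, 3.6, 4.9 → best response D.
Player II against A: payoffs 3.6, 5.5, 0.5 → best response Center.
Player II against B: payoffs 4.2, 2.4, 2.3 → best response Left.
Player II against C: payoffs 4.6, 3.9, 1.9 → best response Left.
Player II against D: payoffs 5.8, 2.3, 4.1 → best response Left.
Mutual best responses: (C, Left).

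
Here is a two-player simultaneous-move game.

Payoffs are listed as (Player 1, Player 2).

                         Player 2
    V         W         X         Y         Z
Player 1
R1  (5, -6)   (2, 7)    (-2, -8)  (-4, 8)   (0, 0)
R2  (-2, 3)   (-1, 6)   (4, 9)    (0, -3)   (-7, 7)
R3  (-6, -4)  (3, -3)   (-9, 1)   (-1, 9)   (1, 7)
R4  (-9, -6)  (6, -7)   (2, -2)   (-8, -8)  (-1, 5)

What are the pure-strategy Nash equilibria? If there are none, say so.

Pure NE: (R2, X)

(R1, V): Player 2 can switch to W (-6 → 7). Not NE.
(R1, W): Player 1 can switch to R3 (2 → 3). Not NE.
(R1, X): Player 1 can switch to R2 (-2 → 4). Not NE.
(R1, Y): Player 1 can switch to R2 (-4 → 0). Not NE.
(R1, Z): Player 1 can switch to R3 (0 → 1). Not NE.
(R2, V): Player 1 can switch to R1 (-2 → 5). Not NE.
(R2, W): Player 1 can switch to R1 (-1 → 2). Not NE.
(R2, X): Player 1 gets 4, best alternative 2; Player 2 gets 9, best alternative 7. No profitable deviation — NE.
(R2, Y): Player 2 can switch to V (-3 → 3). Not NE.
(The remaining 11 profiles each have a profitable deviation by the same check.)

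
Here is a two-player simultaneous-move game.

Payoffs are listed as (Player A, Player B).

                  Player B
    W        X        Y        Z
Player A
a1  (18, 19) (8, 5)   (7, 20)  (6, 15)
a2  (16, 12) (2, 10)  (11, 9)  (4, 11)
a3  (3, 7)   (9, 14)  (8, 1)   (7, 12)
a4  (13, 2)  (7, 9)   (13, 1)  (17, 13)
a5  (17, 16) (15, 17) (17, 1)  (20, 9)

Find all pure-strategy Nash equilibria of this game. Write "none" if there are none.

Player A against W: payoffs 18, 16, 3, 13, 17 → best response a1.
Player A against X: payoffs 8, 2, 9, 7, 15 → best response a5.
Player A against Y: payoffs 7, 11, 8, 13, 17 → best response a5.
Player A against Z: payoffs 6, 4, 7, 17, 20 → best response a5.
Player B against a1: payoffs 19, 5, 20, 15 → best response Y.
Player B against a2: payoffs 12, 10, 9, 11 → best response W.
Player B against a3: payoffs 7, 14, 1, 12 → best response X.
Player B against a4: payoffs 2, 9, 1, 13 → best response Z.
Player B against a5: payoffs 16, 17, 1, 9 → best response X.
Mutual best responses: (a5, X).

Pure NE: (a5, X)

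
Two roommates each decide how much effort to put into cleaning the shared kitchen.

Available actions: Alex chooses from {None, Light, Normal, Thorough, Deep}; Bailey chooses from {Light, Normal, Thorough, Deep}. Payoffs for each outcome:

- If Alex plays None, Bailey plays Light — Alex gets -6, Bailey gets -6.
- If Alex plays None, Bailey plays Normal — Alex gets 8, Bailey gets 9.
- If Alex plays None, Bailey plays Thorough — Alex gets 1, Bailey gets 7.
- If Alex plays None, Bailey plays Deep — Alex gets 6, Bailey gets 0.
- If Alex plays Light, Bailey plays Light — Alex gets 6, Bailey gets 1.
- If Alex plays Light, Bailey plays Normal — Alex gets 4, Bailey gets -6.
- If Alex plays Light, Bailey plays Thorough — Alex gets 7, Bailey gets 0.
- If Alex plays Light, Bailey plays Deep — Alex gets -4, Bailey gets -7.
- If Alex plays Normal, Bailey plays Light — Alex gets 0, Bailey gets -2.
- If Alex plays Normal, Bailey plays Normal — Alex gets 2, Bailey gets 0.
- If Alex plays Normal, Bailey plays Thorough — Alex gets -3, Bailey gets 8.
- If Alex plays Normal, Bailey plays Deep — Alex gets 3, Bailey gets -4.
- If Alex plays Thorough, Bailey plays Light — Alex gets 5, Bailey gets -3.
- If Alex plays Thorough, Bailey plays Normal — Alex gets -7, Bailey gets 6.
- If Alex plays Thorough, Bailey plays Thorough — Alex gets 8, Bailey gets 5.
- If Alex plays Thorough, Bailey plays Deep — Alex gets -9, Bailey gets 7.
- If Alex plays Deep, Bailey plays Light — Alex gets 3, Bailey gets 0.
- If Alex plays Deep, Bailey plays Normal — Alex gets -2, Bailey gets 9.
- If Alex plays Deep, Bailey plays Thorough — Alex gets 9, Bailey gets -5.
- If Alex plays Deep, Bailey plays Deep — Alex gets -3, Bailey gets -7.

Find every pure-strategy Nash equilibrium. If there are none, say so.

The pure Nash equilibria are (None, Normal) and (Light, Light).

For each player, find the best response to each opponent profile; mutual best responses are the pure NE.
Alex against Light: payoffs -6, 6, 0, 5, 3 → best response Light.
Alex against Normal: payoffs 8, 4, 2, -7, -2 → best response None.
Alex against Thorough: payoffs 1, 7, -3, 8, 9 → best response Deep.
Alex against Deep: payoffs 6, -4, 3, -9, -3 → best response None.
Bailey against None: payoffs -6, 9, 7, 0 → best response Normal.
Bailey against Light: payoffs 1, -6, 0, -7 → best response Light.
Bailey against Normal: payoffs -2, 0, 8, -4 → best response Thorough.
Bailey against Thorough: payoffs -3, 6, 5, 7 → best response Deep.
Bailey against Deep: payoffs 0, 9, -5, -7 → best response Normal.
Mutual best responses: (None, Normal); (Light, Light).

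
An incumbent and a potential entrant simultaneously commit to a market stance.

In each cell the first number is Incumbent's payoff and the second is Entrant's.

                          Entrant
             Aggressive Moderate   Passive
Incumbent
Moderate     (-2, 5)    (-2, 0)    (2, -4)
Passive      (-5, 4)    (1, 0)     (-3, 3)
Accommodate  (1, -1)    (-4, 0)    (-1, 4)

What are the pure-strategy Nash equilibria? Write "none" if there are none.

There is no pure-strategy Nash equilibrium.

(Moderate, Aggressive): Incumbent can switch to Accommodate (-2 → 1). Not NE.
(Moderate, Moderate): Incumbent can switch to Passive (-2 → 1). Not NE.
(Moderate, Passive): Entrant can switch to Aggressive (-4 → 5). Not NE.
(Passive, Aggressive): Incumbent can switch to Moderate (-5 → -2). Not NE.
(Passive, Moderate): Entrant can switch to Aggressive (0 → 4). Not NE.
(Passive, Passive): Incumbent can switch to Moderate (-3 → 2). Not NE.
(Accommodate, Aggressive): Entrant can switch to Moderate (-1 → 0). Not NE.
(Accommodate, Moderate): Incumbent can switch to Moderate (-4 → -2). Not NE.
(The remaining 1 profile has a profitable deviation by the same check.)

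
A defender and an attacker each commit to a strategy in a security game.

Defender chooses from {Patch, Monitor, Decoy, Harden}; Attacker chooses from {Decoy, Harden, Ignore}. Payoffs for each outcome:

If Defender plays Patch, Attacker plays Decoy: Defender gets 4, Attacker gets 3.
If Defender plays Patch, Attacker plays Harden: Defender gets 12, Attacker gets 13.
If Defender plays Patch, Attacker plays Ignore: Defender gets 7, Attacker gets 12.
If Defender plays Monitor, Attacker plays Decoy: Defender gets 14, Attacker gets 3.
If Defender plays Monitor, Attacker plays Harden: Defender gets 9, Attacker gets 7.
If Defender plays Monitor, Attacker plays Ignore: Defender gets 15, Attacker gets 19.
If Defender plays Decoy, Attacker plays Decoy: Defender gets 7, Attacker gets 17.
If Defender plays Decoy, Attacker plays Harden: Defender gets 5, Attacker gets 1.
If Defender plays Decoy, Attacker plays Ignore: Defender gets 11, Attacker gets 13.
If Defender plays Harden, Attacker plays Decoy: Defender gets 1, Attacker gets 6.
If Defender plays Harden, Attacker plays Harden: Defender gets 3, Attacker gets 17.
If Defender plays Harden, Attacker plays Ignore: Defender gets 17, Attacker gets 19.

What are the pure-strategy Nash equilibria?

(Patch, Harden); (Harden, Ignore)

Defender against Decoy: payoffs 4, 14, 7, 1 → best response Monitor.
Defender against Harden: payoffs 12, 9, 5, 3 → best response Patch.
Defender against Ignore: payoffs 7, 15, 11, 17 → best response Harden.
Attacker against Patch: payoffs 3, 13, 12 → best response Harden.
Attacker against Monitor: payoffs 3, 7, 19 → best response Ignore.
Attacker against Decoy: payoffs 17, 1, 13 → best response Decoy.
Attacker against Harden: payoffs 6, 17, 19 → best response Ignore.
Mutual best responses: (Patch, Harden); (Harden, Ignore).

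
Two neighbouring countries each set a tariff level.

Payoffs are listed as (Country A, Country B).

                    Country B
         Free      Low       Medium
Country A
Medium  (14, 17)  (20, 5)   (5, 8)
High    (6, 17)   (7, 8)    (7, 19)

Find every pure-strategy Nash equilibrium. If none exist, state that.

Pure-strategy Nash equilibria: (Medium, Free); (High, Medium)

Country A against Free: payoffs 14, 6 → best response Medium.
Country A against Low: payoffs 20, 7 → best response Medium.
Country A against Medium: payoffs 5, 7 → best response High.
Country B against Medium: payoffs 17, 5, 8 → best response Free.
Country B against High: payoffs 17, 8, 19 → best response Medium.
Mutual best responses: (Medium, Free); (High, Medium).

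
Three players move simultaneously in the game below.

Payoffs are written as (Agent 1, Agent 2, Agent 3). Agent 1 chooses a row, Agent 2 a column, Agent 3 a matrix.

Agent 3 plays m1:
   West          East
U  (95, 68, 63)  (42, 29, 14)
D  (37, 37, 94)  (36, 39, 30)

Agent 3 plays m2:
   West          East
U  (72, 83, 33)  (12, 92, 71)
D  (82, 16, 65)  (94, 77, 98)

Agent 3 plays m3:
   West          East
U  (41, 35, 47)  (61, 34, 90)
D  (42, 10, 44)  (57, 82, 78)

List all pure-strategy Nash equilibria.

(U, West, m1), (D, East, m2)

For each strategy profile, look for a profitable unilateral deviation.
(U, West, m1): Agent 1 gets 95, best alternative 37; Agent 2 gets 68, best alternative 29; Agent 3 gets 63, best alternative 47. No profitable deviation — NE.
(U, West, m2): Agent 1 can switch to D (72 → 82). Not NE.
(U, West, m3): Agent 1 can switch to D (41 → 42). Not NE.
(U, East, m1): Agent 2 can switch to West (29 → 68). Not NE.
(U, East, m2): Agent 1 can switch to D (12 → 94). Not NE.
(U, East, m3): Agent 2 can switch to West (34 → 35). Not NE.
(D, West, m1): Agent 1 can switch to U (37 → 95). Not NE.
(D, West, m2): Agent 2 can switch to East (16 → 77). Not NE.
(D, West, m3): Agent 2 can switch to East (10 → 82). Not NE.
(D, East, m2): Agent 1 gets 94, best alternative 12; Agent 2 gets 77, best alternative 16; Agent 3 gets 98, best alternative 78. No profitable deviation — NE.
(The remaining 2 profiles each have a profitable deviation by the same check.)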